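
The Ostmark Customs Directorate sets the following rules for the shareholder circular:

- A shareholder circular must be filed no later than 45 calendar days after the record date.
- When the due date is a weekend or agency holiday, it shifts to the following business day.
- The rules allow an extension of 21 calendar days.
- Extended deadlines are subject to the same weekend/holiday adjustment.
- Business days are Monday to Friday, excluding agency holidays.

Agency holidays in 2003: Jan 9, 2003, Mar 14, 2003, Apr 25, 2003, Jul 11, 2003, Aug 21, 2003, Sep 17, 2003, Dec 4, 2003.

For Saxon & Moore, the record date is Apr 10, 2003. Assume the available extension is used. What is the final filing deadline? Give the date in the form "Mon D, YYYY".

Jun 16, 2003

Adding 45 calendar days to Apr 10, 2003 gives May 25, 2003.
Because May 25, 2003 is a Sunday, the deadline becomes May 26, 2003 (Monday).
The 21-calendar-day extension moves the deadline from May 26, 2003 to Jun 16, 2003.
Since Jun 16, 2003 is a Monday and not a holiday, the date is unchanged.
Final deadline: Jun 16, 2003.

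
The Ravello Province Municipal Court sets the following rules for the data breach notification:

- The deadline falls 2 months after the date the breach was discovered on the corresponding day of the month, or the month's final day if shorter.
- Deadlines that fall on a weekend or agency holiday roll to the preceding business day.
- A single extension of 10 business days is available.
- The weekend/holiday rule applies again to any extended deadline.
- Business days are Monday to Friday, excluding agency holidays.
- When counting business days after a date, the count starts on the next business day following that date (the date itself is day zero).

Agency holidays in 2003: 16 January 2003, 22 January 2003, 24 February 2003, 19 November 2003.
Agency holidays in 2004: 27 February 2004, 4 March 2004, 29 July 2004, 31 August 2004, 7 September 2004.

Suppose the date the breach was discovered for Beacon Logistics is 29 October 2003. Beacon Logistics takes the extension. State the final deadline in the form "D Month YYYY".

Moving 2 months forward from 29 October 2003 on the corresponding day gives 29 December 2003.
29 December 2003 (Monday) is already a business day.
The 10-business-day extension runs from 29 December 2003 to 12 January 2004.
12 January 2004 falls on a Monday, which is a business day, so no adjustment is needed.
Final deadline: 12 January 2004.

12 January 2004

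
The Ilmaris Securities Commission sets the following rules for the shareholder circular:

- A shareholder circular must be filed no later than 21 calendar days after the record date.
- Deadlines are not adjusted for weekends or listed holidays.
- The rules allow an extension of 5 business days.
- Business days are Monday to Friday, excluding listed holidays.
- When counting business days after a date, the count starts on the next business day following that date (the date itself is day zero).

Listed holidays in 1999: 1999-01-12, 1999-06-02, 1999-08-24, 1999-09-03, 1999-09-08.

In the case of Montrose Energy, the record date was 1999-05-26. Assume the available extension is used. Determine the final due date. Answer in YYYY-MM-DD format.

1999-06-23

Trigger date 1999-05-26 + 21 calendar days = 1999-06-16.
1999-06-16 falls on a Wednesday. The rules make no weekend/holiday allowance, so it remains 1999-06-16.
Applying the 5-business-day extension: 5 business days after 1999-06-16 is 1999-06-23.
No adjustment is made for weekends or holidays, so 1999-06-23 stands.
Final deadline: 1999-06-23.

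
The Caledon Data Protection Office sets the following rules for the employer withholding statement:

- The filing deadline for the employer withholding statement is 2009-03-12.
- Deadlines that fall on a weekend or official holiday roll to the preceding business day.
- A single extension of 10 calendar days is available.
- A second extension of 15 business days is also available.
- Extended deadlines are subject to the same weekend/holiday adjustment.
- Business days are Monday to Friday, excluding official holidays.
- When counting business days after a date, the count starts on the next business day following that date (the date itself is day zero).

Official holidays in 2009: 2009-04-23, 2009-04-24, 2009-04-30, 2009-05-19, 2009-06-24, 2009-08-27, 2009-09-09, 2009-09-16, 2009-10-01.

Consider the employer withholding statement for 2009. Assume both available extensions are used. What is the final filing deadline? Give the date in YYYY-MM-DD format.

2009-04-10

Start from the fixed due date, 2009-03-12.
2009-03-12 falls on a Thursday, which is a business day, so no adjustment is needed.
With the 10-day extension, 2009-03-12 becomes 2009-03-22.
2009-03-22 falls on a Sunday. Rolling to the preceding business day gives 2009-03-20, a Friday.
Applying the 15-business-day extension: 15 business days after 2009-03-20 is 2009-04-10.
2009-04-10 is a Friday and not a listed holiday, so it stands.
Final deadline: 2009-04-10.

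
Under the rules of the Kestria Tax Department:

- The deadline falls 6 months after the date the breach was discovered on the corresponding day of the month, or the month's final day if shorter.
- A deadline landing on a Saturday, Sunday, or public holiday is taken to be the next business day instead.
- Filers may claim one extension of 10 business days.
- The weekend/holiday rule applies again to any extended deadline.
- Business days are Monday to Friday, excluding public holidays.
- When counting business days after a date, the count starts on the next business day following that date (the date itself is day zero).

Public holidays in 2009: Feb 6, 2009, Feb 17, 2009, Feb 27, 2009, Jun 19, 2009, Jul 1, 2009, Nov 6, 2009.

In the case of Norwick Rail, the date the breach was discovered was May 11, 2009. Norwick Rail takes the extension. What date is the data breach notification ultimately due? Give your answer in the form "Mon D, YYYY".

Nov 25, 2009

6 months after May 11, 2009, on the same day of the month, is Nov 11, 2009.
Nov 11, 2009 (Wednesday) is already a business day.
Applying the 10-business-day extension: 10 business days after Nov 11, 2009 is Nov 25, 2009.
Nov 25, 2009 is a Wednesday and not a listed holiday, so it stands.
The final due date is Nov 25, 2009.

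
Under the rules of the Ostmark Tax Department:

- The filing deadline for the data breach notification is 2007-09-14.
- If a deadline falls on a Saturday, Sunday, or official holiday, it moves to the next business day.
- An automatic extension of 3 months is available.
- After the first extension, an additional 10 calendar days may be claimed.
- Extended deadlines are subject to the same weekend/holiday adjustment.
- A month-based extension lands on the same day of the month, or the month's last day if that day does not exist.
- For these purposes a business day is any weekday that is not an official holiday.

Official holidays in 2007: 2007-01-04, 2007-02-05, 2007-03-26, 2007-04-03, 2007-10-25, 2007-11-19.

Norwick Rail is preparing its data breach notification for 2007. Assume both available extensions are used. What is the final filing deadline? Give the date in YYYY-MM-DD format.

The stated deadline is 2007-09-14.
2007-09-14 falls on a Friday, which is a business day, so no adjustment is needed.
Applying the 3 months extension: 3 months after 2007-09-14 is 2007-12-14.
2007-12-14 falls on a Friday, which is a business day, so no adjustment is needed.
With the 10-day extension, 2007-12-14 becomes 2007-12-24.
Since 2007-12-24 is a Monday and not a holiday, the date is unchanged.
The final due date is 2007-12-24.

2007-12-24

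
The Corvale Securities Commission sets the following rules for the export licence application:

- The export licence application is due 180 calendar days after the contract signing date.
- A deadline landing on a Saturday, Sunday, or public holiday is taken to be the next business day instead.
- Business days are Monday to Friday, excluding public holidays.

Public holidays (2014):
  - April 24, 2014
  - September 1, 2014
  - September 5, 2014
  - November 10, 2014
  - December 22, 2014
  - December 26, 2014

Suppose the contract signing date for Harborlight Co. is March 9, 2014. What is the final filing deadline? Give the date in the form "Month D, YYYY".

From March 9, 2014, 180 calendar days later is September 5, 2014.
September 5, 2014 is a listed holiday; the next business day is September 8, 2014 (Monday).
Final deadline: September 8, 2014.

September 8, 2014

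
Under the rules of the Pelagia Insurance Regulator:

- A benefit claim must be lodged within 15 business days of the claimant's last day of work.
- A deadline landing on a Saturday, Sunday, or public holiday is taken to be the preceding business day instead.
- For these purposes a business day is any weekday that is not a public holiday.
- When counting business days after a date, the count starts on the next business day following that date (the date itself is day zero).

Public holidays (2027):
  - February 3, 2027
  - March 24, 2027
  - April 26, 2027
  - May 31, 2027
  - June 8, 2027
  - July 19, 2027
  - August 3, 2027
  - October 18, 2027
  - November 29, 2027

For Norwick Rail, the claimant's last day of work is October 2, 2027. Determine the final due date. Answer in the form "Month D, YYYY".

Counting 15 business days after October 2, 2027 (skipping weekends and listed holidays) reaches October 25, 2027.
Since October 25, 2027 is a Monday and not a holiday, the date is unchanged.
So the filing is due October 25, 2027.

October 25, 2027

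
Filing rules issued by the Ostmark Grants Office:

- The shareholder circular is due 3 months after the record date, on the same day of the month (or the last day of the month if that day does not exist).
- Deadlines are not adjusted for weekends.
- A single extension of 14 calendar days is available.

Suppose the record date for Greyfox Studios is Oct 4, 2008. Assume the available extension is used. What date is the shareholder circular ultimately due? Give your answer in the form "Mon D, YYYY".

Jan 18, 2009

3 months from Oct 4, 2008 is Jan 4, 2009.
Jan 4, 2009 is a Sunday; no weekend or holiday adjustment applies.
With the 14-day extension, Jan 4, 2009 becomes Jan 18, 2009.
No adjustment is made for weekends or holidays, so Jan 18, 2009 stands.
The final due date is Jan 18, 2009.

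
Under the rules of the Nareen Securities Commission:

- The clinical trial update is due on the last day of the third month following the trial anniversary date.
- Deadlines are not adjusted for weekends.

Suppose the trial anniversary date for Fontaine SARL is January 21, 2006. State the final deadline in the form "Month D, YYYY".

April 30, 2006

3 months after January 21, 2006 is April 2006; that month ends on April 30, 2006.
No adjustment is made for weekends or holidays, so April 30, 2006 stands.
The final due date is April 30, 2006.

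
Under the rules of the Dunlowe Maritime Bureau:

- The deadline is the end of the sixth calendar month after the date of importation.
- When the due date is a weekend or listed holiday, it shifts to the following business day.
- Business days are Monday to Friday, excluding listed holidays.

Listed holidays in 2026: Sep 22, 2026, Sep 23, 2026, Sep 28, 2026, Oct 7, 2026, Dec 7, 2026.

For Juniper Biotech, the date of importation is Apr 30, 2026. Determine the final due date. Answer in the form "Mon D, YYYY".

The sixth month after Apr 30, 2026 is October 2026, whose last day is Oct 31, 2026.
Oct 31, 2026 is a Saturday; the next business day is Nov 2, 2026 (Monday).
Final deadline: Nov 2, 2026.

Nov 2, 2026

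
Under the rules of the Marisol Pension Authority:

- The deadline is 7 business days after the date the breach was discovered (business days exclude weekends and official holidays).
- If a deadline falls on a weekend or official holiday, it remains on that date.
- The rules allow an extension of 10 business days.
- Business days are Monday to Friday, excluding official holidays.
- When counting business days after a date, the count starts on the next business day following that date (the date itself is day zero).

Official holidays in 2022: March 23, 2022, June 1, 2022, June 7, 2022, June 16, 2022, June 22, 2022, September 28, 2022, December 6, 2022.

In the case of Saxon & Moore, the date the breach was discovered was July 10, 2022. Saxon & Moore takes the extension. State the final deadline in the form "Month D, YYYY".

7 business days after July 10, 2022, excluding weekends and holidays, is July 19, 2022.
July 19, 2022 falls on a Tuesday. The rules make no weekend/holiday allowance, so it remains July 19, 2022.
The 10-business-day extension runs from July 19, 2022 to August 2, 2022.
No adjustment is made for weekends or holidays, so August 2, 2022 stands.
The final due date is August 2, 2022.

August 2, 2022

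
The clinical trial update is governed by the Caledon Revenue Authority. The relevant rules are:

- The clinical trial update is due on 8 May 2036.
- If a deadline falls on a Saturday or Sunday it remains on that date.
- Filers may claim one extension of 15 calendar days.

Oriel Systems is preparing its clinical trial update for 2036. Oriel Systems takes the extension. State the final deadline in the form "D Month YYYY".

The statutory due date is 8 May 2036.
8 May 2036 is a Thursday; no weekend or holiday adjustment applies.
Applying the 15-calendar-day extension: 8 May 2036 + 15 days = 23 May 2036.
No adjustment is made for weekends or holidays, so 23 May 2036 stands.
So the filing is due 23 May 2036.

23 May 2036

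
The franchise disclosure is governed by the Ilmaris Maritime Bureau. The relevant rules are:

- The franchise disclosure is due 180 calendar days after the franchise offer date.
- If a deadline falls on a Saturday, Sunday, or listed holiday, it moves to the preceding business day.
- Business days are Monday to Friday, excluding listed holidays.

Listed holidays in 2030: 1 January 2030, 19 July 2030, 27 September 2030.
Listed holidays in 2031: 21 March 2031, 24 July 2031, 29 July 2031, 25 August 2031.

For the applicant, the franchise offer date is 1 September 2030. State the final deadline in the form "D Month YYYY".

180 calendar days after 1 September 2030 is 28 February 2031.
28 February 2031 falls on a Friday, which is a business day, so no adjustment is needed.
The final due date is 28 February 2031.

28 February 2031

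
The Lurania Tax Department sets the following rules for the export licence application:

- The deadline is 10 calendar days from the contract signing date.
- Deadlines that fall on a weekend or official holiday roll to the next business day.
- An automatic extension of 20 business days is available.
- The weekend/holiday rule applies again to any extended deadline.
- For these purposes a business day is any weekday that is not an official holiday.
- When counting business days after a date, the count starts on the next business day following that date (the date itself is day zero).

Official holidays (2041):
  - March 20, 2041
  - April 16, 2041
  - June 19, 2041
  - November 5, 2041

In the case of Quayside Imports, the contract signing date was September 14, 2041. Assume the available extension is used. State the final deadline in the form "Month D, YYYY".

10 calendar days after September 14, 2041 is September 24, 2041.
September 24, 2041 falls on a Tuesday, which is a business day, so no adjustment is needed.
Applying the 20-business-day extension: 20 business days after September 24, 2041 is October 22, 2041.
October 22, 2041 (Tuesday) is already a business day.
So the filing is due October 22, 2041.

October 22, 2041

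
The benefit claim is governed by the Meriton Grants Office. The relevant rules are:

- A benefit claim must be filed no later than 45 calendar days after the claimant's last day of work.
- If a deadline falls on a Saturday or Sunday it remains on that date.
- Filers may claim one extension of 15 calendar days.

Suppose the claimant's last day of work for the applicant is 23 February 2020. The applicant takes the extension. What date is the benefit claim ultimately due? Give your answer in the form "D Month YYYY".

Adding 45 calendar days to 23 February 2020 gives 8 April 2020.
No adjustment is made for weekends or holidays, so 8 April 2020 stands.
Applying the 15-calendar-day extension: 8 April 2020 + 15 days = 23 April 2020.
23 April 2020 falls on a Thursday. The rules make no weekend/holiday allowance, so it remains 23 April 2020.
Deadline: 23 April 2020.

23 April 2020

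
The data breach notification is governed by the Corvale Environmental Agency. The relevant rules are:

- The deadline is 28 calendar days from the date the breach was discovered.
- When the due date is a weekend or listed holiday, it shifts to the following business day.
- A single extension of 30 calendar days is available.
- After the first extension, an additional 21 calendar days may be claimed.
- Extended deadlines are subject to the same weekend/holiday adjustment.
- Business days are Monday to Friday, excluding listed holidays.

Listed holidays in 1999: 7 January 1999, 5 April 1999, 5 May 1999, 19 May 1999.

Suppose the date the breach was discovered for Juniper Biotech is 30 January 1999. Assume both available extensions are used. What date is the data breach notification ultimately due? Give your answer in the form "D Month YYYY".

Trigger date 30 January 1999 + 28 calendar days = 27 February 1999.
27 February 1999 is a Saturday, so it moves to the next business day, 1 March 1999 (Monday).
Applying the 30-calendar-day extension: 1 March 1999 + 30 days = 31 March 1999.
31 March 1999 (Wednesday) is already a business day.
Applying the 21-calendar-day extension: 31 March 1999 + 21 days = 21 April 1999.
21 April 1999 falls on a Wednesday, which is a business day, so no adjustment is needed.
The final due date is 21 April 1999.

21 April 1999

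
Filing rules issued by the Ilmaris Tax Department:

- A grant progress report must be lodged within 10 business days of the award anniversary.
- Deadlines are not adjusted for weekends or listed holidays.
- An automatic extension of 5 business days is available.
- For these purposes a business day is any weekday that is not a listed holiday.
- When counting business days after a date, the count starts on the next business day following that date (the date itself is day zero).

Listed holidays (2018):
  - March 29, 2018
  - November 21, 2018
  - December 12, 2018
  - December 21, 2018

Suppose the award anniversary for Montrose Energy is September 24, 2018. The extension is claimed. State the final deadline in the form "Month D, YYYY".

October 15, 2018

Starting the day after September 24, 2018 and counting 10 business days lands on October 8, 2018.
October 8, 2018 is a Monday; no weekend or holiday adjustment applies.
Applying the 5-business-day extension: 5 business days after October 8, 2018 is October 15, 2018.
No adjustment is made for weekends or holidays, so October 15, 2018 stands.
Deadline: October 15, 2018.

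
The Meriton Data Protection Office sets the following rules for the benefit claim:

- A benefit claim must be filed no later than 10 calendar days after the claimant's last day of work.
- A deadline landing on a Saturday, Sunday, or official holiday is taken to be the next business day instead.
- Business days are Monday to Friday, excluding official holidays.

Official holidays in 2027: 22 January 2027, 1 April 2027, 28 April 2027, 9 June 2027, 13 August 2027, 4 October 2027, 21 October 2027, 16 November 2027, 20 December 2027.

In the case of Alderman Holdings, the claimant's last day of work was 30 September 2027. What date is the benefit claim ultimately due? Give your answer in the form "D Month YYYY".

From 30 September 2027, 10 calendar days later is 10 October 2027.
10 October 2027 is a Sunday, so it moves to the next business day, 11 October 2027 (Monday).
Final deadline: 11 October 2027.

11 October 2027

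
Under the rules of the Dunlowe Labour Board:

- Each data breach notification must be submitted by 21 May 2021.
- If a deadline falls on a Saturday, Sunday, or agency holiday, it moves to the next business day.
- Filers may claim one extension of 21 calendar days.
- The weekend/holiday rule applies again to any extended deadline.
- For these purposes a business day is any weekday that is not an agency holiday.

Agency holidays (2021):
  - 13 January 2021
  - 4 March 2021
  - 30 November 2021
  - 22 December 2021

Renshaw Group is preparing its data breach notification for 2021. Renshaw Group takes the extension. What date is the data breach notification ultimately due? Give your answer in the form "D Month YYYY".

The statutory due date is 21 May 2021.
21 May 2021 is a Friday and not a listed holiday, so it stands.
Add the 21 calendar-day extension to 21 May 2021: 11 June 2021.
11 June 2021 falls on a Friday, which is a business day, so no adjustment is needed.
The final due date is 11 June 2021.

11 June 2021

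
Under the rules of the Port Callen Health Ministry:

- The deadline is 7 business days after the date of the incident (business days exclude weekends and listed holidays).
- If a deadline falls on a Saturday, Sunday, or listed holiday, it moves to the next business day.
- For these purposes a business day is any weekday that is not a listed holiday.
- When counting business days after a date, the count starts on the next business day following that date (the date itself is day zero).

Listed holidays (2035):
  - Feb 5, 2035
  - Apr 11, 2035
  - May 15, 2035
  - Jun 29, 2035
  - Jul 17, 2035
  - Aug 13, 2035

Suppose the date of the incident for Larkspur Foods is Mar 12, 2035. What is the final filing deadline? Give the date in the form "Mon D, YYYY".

7 business days after Mar 12, 2035, excluding weekends and holidays, is Mar 21, 2035.
Mar 21, 2035 falls on a Wednesday, which is a business day, so no adjustment is needed.
Deadline: Mar 21, 2035.

Mar 21, 2035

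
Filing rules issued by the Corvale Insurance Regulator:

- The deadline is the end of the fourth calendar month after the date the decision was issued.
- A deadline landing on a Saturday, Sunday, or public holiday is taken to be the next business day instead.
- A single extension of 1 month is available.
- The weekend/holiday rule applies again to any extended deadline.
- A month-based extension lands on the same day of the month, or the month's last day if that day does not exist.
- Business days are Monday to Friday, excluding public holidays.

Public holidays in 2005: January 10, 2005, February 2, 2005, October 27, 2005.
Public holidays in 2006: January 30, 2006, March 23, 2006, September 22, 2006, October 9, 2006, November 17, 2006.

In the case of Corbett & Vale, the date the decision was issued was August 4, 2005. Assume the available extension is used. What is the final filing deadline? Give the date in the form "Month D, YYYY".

4 months after August 4, 2005 falls in December 2005; the last day of that month is December 31, 2005.
December 31, 2005 is a Saturday; the next business day is January 2, 2006 (Monday).
The 1 month extension carries January 2, 2006 to February 2, 2006.
February 2, 2006 is a Thursday and not a listed holiday, so it stands.
Final deadline: February 2, 2006.

February 2, 2006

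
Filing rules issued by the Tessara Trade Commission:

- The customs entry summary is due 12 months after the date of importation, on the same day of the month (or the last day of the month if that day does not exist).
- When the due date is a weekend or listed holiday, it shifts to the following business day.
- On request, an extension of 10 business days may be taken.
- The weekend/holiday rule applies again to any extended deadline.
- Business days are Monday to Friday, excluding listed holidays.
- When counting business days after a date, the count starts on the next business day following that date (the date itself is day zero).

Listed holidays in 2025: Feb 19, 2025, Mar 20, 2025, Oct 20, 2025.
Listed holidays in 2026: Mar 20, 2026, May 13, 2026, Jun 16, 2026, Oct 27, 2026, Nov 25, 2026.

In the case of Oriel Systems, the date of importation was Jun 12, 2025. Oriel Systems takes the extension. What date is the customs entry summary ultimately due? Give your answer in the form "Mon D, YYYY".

Jun 29, 2026

Moving 12 months forward from Jun 12, 2025 on the corresponding day gives Jun 12, 2026.
Jun 12, 2026 (Friday) is already a business day.
Counting 10 further business days from Jun 12, 2026 reaches Jun 29, 2026.
Since Jun 29, 2026 is a Monday and not a holiday, the date is unchanged.
Final deadline: Jun 29, 2026.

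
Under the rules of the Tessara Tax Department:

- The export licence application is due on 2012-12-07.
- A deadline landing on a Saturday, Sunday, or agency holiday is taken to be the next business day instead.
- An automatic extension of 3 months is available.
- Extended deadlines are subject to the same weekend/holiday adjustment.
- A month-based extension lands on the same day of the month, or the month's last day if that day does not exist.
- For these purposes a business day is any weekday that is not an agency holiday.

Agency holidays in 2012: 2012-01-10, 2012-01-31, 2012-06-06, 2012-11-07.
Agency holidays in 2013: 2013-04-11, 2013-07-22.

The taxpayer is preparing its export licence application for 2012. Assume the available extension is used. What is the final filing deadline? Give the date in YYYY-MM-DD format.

2013-03-07

The stated deadline is 2012-12-07.
2012-12-07 (Friday) is already a business day.
Applying the 3 months extension: 3 months after 2012-12-07 is 2013-03-07.
2013-03-07 falls on a Thursday, which is a business day, so no adjustment is needed.
Deadline: 2013-03-07.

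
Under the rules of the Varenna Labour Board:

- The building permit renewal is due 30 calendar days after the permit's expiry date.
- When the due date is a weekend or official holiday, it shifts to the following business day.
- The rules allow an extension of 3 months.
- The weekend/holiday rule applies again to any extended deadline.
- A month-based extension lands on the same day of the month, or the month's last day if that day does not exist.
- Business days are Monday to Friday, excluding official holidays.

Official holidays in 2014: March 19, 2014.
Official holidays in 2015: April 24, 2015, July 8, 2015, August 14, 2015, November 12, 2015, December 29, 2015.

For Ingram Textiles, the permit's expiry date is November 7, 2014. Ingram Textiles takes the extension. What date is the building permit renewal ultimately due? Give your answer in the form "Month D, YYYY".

March 9, 2015

Trigger date November 7, 2014 + 30 calendar days = December 7, 2014.
December 7, 2014 is a Sunday; the next business day is December 8, 2014 (Monday).
The 3 months extension carries December 8, 2014 to March 8, 2015.
March 8, 2015 is a Sunday; the next business day is March 9, 2015 (Monday).
Deadline: March 9, 2015.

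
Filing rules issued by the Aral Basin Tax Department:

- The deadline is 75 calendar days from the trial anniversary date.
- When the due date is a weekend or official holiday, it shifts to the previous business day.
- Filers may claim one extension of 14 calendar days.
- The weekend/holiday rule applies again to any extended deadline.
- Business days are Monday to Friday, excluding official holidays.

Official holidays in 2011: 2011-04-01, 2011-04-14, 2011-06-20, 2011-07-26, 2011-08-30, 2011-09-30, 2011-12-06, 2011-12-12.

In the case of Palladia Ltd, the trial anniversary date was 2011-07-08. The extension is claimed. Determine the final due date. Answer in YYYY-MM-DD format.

Trigger date 2011-07-08 + 75 calendar days = 2011-09-21.
2011-09-21 falls on a Wednesday, which is a business day, so no adjustment is needed.
With the 14-day extension, 2011-09-21 becomes 2011-10-05.
2011-10-05 (Wednesday) is already a business day.
Final deadline: 2011-10-05.

2011-10-05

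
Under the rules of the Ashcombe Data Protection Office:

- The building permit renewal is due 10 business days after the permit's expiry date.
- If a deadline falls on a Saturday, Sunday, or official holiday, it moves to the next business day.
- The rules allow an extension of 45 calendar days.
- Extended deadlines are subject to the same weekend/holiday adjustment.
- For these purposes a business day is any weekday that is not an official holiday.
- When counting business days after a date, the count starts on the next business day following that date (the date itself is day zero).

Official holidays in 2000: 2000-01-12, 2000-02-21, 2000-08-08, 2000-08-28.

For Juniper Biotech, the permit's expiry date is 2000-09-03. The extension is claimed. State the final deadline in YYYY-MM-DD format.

Counting 10 business days after 2000-09-03 (skipping weekends and listed holidays) reaches 2000-09-15.
Since 2000-09-15 is a Friday and not a holiday, the date is unchanged.
With the 45-day extension, 2000-09-15 becomes 2000-10-30.
2000-10-30 (Monday) is already a business day.
Final deadline: 2000-10-30.

2000-10-30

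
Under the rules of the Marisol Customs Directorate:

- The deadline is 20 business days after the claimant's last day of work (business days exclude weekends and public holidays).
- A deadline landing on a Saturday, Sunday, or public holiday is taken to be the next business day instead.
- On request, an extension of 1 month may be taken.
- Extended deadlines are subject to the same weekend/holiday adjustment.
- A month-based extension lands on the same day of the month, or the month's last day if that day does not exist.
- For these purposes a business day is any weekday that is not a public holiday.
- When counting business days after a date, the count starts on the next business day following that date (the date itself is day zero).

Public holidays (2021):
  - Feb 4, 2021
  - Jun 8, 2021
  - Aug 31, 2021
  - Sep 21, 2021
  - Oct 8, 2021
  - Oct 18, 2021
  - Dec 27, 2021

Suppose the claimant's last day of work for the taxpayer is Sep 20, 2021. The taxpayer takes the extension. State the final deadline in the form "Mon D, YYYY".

Starting the day after Sep 20, 2021 and counting 20 business days lands on Oct 21, 2021.
Since Oct 21, 2021 is a Thursday and not a holiday, the date is unchanged.
The 1 month extension carries Oct 21, 2021 to Nov 21, 2021.
Nov 21, 2021 is a Sunday, so it moves to the next business day, Nov 22, 2021 (Monday).
Deadline: Nov 22, 2021.

Nov 22, 2021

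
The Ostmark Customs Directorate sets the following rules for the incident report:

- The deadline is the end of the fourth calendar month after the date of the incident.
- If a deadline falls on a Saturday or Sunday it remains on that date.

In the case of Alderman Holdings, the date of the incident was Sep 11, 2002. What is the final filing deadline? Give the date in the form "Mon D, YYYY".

Jan 31, 2003

4 months after Sep 11, 2002 falls in January 2003; the last day of that month is Jan 31, 2003.
Jan 31, 2003 falls on a Friday. The rules make no weekend/holiday allowance, so it remains Jan 31, 2003.
The final due date is Jan 31, 2003.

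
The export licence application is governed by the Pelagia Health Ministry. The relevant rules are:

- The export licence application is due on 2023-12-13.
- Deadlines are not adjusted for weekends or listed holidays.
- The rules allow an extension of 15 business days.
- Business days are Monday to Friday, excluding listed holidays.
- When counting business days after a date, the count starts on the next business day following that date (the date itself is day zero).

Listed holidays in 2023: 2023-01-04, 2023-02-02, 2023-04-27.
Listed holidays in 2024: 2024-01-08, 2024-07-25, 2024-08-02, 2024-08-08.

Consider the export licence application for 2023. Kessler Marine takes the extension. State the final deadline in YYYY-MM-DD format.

Start from the fixed due date, 2023-12-13.
2023-12-13 is a Wednesday; no weekend or holiday adjustment applies.
Applying the 15-business-day extension: 15 business days after 2023-12-13 is 2024-01-03.
2024-01-03 is a Wednesday; no weekend or holiday adjustment applies.
Deadline: 2024-01-03.

2024-01-03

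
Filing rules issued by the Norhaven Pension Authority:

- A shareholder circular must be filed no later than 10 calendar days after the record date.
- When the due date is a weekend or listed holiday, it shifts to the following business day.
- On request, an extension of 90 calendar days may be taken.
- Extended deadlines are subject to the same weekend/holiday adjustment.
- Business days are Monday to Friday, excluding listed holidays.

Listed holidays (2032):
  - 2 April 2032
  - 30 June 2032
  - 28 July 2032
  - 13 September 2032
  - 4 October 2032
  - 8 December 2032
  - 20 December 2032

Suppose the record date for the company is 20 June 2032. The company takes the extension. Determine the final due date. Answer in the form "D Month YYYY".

29 September 2032

From 20 June 2032, 10 calendar days later is 30 June 2032.
30 June 2032 is a listed holiday; the next business day is 1 July 2032 (Thursday).
Applying the 90-calendar-day extension: 1 July 2032 + 90 days = 29 September 2032.
29 September 2032 falls on a Wednesday, which is a business day, so no adjustment is needed.
So the filing is due 29 September 2032.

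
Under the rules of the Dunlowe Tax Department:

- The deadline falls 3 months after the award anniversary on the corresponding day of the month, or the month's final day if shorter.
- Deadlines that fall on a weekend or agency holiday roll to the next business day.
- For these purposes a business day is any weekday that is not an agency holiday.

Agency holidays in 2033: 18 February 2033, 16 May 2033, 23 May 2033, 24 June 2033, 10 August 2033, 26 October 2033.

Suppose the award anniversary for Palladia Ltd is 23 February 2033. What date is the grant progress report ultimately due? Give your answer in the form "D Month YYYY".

3 months after 23 February 2033, on the same day of the month, is 23 May 2033.
23 May 2033 is a listed holiday, so it moves to the next business day, 24 May 2033 (Tuesday).
The final due date is 24 May 2033.

24 May 2033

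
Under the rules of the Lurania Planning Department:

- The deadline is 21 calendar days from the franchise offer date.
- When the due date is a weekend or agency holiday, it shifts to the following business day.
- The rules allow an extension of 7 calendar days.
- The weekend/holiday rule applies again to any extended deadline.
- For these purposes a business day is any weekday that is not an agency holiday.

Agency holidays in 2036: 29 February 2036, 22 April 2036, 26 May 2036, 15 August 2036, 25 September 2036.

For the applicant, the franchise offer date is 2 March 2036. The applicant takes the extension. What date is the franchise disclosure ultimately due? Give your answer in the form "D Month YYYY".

31 March 2036

From 2 March 2036, 21 calendar days later is 23 March 2036.
23 March 2036 is a Sunday, so it moves to the next business day, 24 March 2036 (Monday).
Applying the 7-calendar-day extension: 24 March 2036 + 7 days = 31 March 2036.
31 March 2036 falls on a Monday, which is a business day, so no adjustment is needed.
The final due date is 31 March 2036.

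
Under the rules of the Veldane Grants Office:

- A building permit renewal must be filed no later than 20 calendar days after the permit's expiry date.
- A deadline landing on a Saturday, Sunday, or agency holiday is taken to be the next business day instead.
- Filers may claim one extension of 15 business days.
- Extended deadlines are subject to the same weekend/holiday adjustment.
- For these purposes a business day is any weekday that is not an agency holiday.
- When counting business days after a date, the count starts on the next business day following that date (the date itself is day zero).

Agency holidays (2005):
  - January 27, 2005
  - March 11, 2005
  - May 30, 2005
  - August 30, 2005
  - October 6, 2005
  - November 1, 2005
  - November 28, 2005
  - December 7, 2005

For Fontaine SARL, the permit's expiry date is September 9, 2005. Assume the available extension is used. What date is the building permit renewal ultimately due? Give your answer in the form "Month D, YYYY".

20 calendar days after September 9, 2005 is September 29, 2005.
Since September 29, 2005 is a Thursday and not a holiday, the date is unchanged.
The 15-business-day extension runs from September 29, 2005 to October 21, 2005.
October 21, 2005 falls on a Friday, which is a business day, so no adjustment is needed.
The final due date is October 21, 2005.

October 21, 2005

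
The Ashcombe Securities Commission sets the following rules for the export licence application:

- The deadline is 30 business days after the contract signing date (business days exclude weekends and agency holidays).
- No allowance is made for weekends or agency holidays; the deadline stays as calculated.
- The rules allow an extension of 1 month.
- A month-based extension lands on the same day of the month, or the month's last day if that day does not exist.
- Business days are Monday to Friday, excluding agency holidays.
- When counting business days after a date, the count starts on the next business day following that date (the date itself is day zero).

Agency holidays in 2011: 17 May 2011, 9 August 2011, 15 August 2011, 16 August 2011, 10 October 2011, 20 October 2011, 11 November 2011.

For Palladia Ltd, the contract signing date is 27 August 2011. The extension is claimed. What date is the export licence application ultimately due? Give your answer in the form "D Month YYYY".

Counting 30 business days after 27 August 2011 (skipping weekends and listed holidays) reaches 7 October 2011.
7 October 2011 falls on a Friday. The rules make no weekend/holiday allowance, so it remains 7 October 2011.
Add 1 month to 7 October 2011: 7 November 2011.
7 November 2011 falls on a Monday. The rules make no weekend/holiday allowance, so it remains 7 November 2011.
The final due date is 7 November 2011.

7 November 2011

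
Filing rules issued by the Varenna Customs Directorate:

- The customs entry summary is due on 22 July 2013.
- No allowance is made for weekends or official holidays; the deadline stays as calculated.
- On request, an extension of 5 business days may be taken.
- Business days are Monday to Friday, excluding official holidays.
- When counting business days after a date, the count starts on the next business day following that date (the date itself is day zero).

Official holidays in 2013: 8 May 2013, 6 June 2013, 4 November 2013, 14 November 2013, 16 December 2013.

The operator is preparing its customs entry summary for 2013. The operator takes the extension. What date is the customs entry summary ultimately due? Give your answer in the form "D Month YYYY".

Start from the fixed due date, 22 July 2013.
22 July 2013 is a Monday; no weekend or holiday adjustment applies.
The 5-business-day extension runs from 22 July 2013 to 29 July 2013.
No adjustment is made for weekends or holidays, so 29 July 2013 stands.
Deadline: 29 July 2013.

29 July 2013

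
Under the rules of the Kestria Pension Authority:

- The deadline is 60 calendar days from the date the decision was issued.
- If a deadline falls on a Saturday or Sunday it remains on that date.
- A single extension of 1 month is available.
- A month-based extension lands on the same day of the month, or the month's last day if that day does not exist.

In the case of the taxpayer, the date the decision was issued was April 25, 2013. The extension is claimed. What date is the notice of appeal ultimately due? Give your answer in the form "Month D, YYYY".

Trigger date April 25, 2013 + 60 calendar days = June 24, 2013.
June 24, 2013 is a Monday; no weekend or holiday adjustment applies.
Add 1 month to June 24, 2013: July 24, 2013.
July 24, 2013 is a Wednesday; no weekend or holiday adjustment applies.
So the filing is due July 24, 2013.

July 24, 2013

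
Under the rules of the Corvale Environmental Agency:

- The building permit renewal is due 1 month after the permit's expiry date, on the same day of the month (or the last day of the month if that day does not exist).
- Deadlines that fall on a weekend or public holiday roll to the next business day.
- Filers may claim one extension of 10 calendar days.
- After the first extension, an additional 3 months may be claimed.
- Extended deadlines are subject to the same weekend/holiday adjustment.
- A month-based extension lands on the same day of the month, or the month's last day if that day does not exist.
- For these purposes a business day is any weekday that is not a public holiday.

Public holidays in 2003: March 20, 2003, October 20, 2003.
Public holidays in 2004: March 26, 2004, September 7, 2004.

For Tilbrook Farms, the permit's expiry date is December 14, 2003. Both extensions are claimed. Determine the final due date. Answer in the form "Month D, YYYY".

1 month from December 14, 2003 is January 14, 2004.
January 14, 2004 is a Wednesday and not a listed holiday, so it stands.
Add the 10 calendar-day extension to January 14, 2004: January 24, 2004.
January 24, 2004 falls on a Saturday. Rolling to the next business day gives January 26, 2004, a Monday.
Add 3 months to January 26, 2004: April 26, 2004.
April 26, 2004 (Monday) is already a business day.
The final due date is April 26, 2004.

April 26, 2004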